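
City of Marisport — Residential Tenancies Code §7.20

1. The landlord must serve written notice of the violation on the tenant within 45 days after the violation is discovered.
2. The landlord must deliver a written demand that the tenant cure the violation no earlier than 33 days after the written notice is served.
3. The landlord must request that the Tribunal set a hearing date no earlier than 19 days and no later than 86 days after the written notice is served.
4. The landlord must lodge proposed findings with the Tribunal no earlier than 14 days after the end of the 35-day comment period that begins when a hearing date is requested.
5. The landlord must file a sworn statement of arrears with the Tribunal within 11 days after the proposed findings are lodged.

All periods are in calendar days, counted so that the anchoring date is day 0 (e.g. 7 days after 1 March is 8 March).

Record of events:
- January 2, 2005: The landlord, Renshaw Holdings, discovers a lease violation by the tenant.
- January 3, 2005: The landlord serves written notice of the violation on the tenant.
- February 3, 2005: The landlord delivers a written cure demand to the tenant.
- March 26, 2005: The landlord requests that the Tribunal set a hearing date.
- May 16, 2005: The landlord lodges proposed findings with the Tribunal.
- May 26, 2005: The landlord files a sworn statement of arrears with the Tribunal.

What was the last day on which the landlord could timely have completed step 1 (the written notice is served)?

Step 1 runs from January 2, 2005, when the violation is discovered. 45 days after January 2, 2005 is February 16, 2005.

February 16, 2005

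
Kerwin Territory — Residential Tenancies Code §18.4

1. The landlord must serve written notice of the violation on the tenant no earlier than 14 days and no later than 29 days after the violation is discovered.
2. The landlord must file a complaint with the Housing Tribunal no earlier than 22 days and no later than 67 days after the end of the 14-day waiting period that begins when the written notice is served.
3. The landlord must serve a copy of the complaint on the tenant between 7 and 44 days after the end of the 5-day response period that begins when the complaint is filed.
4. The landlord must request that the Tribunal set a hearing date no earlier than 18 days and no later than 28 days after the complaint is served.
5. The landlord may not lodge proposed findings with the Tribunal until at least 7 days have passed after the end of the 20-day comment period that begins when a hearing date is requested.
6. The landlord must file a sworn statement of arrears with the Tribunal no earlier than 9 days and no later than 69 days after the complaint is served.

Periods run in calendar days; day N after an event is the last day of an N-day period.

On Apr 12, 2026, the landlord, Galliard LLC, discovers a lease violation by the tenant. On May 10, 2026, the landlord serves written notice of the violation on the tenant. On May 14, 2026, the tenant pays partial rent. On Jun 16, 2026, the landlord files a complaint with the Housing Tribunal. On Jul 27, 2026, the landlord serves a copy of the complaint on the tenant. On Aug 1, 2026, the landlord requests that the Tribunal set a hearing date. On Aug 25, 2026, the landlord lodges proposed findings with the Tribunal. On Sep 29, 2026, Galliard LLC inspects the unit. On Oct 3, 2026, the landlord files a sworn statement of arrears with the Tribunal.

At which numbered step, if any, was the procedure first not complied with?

Step 1 — 14 and 29 days from Apr 12, 2026 (when the violation is discovered) are Apr 26, 2026 and May 11, 2026 respectively; done May 10, 2026 — within the window.
Step 2 — 22 and 67 days from May 24, 2026 (end of the 14-day waiting period, which began when the written notice is served on May 10, 2026) are Jun 15, 2026 and Jul 30, 2026 respectively; done Jun 16, 2026 — within the window.
Step 3 — 7 and 44 days from Jun 21, 2026 (end of the 5-day response period, which began when the complaint is filed on Jun 16, 2026) are Jun 28, 2026 and Aug 4, 2026 respectively; done Jul 27, 2026 — within the window.
Step 4 — 18 and 28 days from Jul 27, 2026 (when the complaint is served) are Aug 14, 2026 and Aug 24, 2026 respectively; Aug 1, 2026 is 13 days too early.
That is the first point of non-compliance.

Step 4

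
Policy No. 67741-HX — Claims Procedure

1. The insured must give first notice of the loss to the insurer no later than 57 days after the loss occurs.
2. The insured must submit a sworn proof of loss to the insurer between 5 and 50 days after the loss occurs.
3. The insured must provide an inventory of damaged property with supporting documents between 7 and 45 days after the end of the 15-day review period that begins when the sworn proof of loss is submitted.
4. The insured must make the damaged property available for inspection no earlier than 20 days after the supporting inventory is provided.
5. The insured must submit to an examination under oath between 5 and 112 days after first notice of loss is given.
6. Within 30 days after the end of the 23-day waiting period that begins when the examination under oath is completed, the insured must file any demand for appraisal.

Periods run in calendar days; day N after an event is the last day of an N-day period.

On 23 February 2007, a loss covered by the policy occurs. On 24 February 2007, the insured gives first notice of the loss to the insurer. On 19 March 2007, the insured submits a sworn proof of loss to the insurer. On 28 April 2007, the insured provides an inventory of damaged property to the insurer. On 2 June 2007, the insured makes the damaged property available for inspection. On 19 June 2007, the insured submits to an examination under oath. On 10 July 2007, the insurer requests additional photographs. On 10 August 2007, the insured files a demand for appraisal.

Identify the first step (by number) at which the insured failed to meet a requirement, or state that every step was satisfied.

Step 5

Step 1 — counting 57 days from 23 February 2007 (when the loss occurs) gives a deadline of 21 April 2007; done 24 February 2007 — timely.
Step 2 — 5 and 50 days from 23 February 2007 (when the loss occurs) are 28 February 2007 and 14 April 2007 respectively; done 19 March 2007, which is between those dates.
Step 3 — 7 and 45 days from 3 April 2007 (end of the 15-day review period, which began when the sworn proof of loss is submitted on 19 March 2007) are 10 April 2007 and 18 May 2007 respectively; 28 April 2007 falls inside that range.
Step 4 — must wait 20 days from 28 April 2007 (when the supporting inventory is provided), so not before 18 May 2007; done 2 June 2007 — permitted.
Step 5 — 5 and 112 days from 24 February 2007 (when first notice of loss is given) are 1 March 2007 and 16 June 2007 respectively; done 19 June 2007 — 3 days after the window closed.
Later steps need not be reached.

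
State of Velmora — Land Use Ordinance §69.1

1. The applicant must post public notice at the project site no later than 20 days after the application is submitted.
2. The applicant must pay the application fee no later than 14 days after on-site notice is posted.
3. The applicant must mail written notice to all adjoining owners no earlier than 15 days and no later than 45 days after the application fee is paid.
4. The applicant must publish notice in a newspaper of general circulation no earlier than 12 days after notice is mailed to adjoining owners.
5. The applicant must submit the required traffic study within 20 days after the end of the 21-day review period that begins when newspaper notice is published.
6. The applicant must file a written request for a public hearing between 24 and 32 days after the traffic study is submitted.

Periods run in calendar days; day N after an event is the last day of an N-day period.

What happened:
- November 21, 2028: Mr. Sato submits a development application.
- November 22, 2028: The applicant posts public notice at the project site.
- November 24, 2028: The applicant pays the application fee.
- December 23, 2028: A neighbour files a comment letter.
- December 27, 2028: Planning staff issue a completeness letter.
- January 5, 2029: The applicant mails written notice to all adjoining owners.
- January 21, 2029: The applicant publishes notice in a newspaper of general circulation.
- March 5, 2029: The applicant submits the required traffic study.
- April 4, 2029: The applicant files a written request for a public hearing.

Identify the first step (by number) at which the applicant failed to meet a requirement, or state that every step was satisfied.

Step 5

Step 1: 20 days after November 21, 2028 (when the application is submitted) is December 11, 2028; completed November 22, 2028, before the deadline.
Step 2: 14 days after November 22, 2028 (when on-site notice is posted) is December 6, 2028; November 24, 2028 is within that limit.
Step 3: the window is 15–45 days after November 24, 2028 (when the application fee is paid), so December 9, 2028 through January 8, 2029; January 5, 2029 falls inside that range.
Step 4: the earliest permitted date is 12 days after January 5, 2029 (when notice is mailed to adjoining owners), i.e. January 17, 2029; January 21, 2029 is on or after that date.
Step 5: 20 days after February 11, 2029 (end of the 21-day review period, which began when newspaper notice is published on January 21, 2029) is March 3, 2029; not done until March 5, 2029, 2 days after the deadline.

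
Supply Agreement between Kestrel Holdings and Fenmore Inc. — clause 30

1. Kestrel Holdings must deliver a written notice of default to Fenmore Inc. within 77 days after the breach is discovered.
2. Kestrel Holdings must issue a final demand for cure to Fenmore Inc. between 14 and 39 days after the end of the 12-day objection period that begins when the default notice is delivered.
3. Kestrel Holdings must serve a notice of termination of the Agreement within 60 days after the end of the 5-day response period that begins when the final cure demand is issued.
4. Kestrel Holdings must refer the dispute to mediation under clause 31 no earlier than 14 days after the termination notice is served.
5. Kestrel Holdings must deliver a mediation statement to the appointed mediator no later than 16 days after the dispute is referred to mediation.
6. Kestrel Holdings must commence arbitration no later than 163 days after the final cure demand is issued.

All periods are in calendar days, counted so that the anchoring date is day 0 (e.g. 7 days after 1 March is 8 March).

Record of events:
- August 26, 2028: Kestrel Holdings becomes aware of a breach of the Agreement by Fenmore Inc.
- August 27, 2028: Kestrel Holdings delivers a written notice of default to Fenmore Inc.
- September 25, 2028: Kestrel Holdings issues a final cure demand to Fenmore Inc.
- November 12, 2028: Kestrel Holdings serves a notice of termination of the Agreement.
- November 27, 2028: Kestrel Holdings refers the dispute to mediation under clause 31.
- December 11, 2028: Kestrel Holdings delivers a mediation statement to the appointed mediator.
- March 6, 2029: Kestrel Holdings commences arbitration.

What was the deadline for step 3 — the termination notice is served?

November 29, 2028

The final cure demand is issued on September 25, 2028; the 5-day response period therefore ends September 30, 2028, and step 3 runs from that date. 60 days after September 30, 2028 is November 29, 2028.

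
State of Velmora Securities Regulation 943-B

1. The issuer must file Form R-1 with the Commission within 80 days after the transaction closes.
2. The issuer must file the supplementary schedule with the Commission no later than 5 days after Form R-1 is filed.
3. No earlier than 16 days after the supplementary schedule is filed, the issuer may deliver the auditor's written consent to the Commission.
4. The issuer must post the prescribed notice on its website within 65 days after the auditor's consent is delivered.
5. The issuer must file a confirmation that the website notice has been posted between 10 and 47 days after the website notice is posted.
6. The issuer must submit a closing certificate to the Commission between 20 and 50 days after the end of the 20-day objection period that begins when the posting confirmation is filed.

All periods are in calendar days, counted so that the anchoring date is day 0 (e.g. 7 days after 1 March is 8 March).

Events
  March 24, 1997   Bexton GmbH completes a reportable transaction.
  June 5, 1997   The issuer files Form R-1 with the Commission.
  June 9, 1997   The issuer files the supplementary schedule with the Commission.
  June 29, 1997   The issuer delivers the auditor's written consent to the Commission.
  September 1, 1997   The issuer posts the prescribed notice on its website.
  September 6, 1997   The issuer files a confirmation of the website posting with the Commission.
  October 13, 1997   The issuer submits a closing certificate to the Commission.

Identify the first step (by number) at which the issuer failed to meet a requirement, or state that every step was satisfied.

Step 5

Step 1 — counting 80 days from March 24, 1997 (when the transaction closes) gives a deadline of June 12, 1997; completed June 5, 1997, before the deadline.
Step 2 — counting 5 days from June 5, 1997 (when Form R-1 is filed) gives a deadline of June 10, 1997; completed June 9, 1997, before the deadline.
Step 3 — must wait 16 days from June 9, 1997 (when the supplementary schedule is filed), so not before June 25, 1997; done June 29, 1997 — permitted.
Step 4 — counting 65 days from June 29, 1997 (when the auditor's consent is delivered) gives a deadline of September 2, 1997; done September 1, 1997 — timely.
Step 5 — 10 and 47 days from September 1, 1997 (when the website notice is posted) are September 11, 1997 and October 18, 1997 respectively; September 6, 1997 is 5 days too early.
The analysis stops there.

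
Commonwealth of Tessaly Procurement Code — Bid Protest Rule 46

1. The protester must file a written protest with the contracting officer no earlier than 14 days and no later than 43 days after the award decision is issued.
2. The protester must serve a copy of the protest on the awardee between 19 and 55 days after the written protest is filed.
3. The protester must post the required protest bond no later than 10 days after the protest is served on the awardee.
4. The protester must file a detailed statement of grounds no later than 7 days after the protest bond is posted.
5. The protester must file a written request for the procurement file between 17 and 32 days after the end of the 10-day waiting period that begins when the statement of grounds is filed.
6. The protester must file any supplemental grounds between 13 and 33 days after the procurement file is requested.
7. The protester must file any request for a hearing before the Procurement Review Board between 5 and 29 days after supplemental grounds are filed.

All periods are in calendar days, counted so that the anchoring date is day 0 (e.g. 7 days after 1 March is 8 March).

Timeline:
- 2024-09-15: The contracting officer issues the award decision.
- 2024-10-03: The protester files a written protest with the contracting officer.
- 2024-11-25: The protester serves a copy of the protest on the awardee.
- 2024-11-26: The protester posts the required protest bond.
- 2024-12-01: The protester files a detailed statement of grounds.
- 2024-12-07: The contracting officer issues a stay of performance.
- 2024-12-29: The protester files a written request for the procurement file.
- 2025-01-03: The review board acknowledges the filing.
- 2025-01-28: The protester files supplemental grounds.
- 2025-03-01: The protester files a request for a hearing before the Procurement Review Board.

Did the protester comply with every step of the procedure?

Step 1 — 14 and 43 days from 2024-09-15 (when the award decision is issued) are 2024-09-29 and 2024-10-28 respectively; done 2024-10-03 — within the window.
Step 2 — 19 and 55 days from 2024-10-03 (when the written protest is filed) are 2024-10-22 and 2024-11-27 respectively; 2024-11-25 falls inside that range.
Step 3 — counting 10 days from 2024-11-25 (when the protest is served on the awardee) gives a deadline of 2024-12-05; 2024-11-26 is within that limit.
Step 4 — counting 7 days from 2024-11-26 (when the protest bond is posted) gives a deadline of 2024-12-03; done 2024-12-01 — timely.
Step 5 — 17 and 32 days from 2024-12-11 (end of the 10-day waiting period, which began when the statement of grounds is filed on 2024-12-01) are 2024-12-28 and 2025-01-12 respectively; done 2024-12-29, which is between those dates.
Step 6 — 13 and 33 days from 2024-12-29 (when the procurement file is requested) are 2025-01-11 and 2025-01-31 respectively; done 2025-01-28, which is between those dates.
Step 7 — 5 and 29 days from 2025-01-28 (when supplemental grounds are filed) are 2025-02-02 and 2025-02-26 respectively; 2025-03-01 is 3 days past the end of the window.

No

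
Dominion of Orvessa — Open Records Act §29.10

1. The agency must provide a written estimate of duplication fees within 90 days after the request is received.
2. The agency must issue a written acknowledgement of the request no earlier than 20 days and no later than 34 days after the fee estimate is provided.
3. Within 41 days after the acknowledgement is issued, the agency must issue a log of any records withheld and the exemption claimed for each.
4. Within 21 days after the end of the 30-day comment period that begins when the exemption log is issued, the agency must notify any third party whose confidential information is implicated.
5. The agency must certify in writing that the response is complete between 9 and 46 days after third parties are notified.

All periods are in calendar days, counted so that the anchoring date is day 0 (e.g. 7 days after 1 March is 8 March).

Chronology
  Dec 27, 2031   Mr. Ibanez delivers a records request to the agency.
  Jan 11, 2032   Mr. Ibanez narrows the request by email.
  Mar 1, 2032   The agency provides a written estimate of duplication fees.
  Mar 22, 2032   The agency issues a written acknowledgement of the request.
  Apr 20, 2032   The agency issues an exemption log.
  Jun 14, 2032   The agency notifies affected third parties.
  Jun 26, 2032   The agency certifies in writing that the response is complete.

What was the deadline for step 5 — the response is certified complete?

Jul 30, 2032

Step 5 runs from Jun 14, 2032, when third parties are notified. The window is 9–46 days after Jun 14, 2032; it closes on Jul 30, 2032.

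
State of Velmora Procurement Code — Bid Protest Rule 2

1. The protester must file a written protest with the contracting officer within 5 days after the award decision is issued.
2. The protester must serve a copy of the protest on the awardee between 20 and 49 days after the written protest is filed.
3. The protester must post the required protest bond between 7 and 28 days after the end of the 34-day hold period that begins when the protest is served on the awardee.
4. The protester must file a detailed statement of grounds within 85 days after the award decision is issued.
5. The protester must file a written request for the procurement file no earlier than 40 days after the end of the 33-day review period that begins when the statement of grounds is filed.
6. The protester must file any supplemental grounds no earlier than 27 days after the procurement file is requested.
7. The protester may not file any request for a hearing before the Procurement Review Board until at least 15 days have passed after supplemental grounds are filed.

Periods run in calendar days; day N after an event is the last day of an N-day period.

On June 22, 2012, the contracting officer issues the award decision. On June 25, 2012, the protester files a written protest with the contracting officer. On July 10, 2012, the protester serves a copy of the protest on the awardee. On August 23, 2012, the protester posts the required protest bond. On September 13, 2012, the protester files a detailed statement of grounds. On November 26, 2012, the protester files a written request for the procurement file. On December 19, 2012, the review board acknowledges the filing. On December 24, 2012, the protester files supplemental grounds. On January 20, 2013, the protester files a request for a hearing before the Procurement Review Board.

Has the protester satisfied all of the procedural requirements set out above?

No

Step 1 — counting 5 days from June 22, 2012 (when the award decision is issued) gives a deadline of June 27, 2012; June 25, 2012 is within that limit.
Step 2 — 20 and 49 days from June 25, 2012 (when the written protest is filed) are July 15, 2012 and August 13, 2012 respectively; July 10, 2012 is 5 days too early.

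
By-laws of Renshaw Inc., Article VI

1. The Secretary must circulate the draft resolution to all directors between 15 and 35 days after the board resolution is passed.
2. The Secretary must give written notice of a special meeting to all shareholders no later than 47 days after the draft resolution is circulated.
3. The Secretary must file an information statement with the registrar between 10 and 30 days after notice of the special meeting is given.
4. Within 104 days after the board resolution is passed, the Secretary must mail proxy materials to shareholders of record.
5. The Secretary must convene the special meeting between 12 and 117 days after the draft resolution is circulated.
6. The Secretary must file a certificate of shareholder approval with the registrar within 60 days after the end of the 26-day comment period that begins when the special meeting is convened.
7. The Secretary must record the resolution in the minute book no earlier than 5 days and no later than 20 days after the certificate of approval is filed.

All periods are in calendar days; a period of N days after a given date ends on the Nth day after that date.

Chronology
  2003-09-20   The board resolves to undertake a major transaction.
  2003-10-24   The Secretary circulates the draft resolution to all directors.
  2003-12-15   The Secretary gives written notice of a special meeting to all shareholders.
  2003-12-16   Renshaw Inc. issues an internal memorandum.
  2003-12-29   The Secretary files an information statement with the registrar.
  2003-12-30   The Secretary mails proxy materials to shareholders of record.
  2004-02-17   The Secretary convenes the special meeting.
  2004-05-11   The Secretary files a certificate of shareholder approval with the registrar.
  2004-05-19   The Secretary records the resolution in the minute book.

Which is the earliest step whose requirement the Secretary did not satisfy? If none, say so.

Step 1 — 15 and 35 days from 2003-09-20 (when the board resolution is passed) are 2003-10-05 and 2003-10-25 respectively; done 2003-10-24 — within the window.
Step 2 — counting 47 days from 2003-10-24 (when the draft resolution is circulated) gives a deadline of 2003-12-10; 2003-12-15 misses that deadline by 5 days.
That is the first point of non-compliance.

Step 2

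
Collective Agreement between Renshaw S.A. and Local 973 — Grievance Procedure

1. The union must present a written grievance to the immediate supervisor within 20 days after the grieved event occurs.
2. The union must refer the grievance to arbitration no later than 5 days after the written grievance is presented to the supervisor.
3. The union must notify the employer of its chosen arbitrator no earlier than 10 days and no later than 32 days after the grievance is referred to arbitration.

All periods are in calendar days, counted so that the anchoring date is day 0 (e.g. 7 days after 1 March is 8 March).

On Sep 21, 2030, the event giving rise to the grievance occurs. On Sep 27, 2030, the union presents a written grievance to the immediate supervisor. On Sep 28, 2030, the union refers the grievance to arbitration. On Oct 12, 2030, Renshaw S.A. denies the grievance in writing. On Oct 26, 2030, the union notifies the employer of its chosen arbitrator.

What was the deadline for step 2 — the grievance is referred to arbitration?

Oct 2, 2030

Step 2 runs from Sep 27, 2030, when the written grievance is presented to the supervisor. 5 days after Sep 27, 2030 is Oct 2, 2030.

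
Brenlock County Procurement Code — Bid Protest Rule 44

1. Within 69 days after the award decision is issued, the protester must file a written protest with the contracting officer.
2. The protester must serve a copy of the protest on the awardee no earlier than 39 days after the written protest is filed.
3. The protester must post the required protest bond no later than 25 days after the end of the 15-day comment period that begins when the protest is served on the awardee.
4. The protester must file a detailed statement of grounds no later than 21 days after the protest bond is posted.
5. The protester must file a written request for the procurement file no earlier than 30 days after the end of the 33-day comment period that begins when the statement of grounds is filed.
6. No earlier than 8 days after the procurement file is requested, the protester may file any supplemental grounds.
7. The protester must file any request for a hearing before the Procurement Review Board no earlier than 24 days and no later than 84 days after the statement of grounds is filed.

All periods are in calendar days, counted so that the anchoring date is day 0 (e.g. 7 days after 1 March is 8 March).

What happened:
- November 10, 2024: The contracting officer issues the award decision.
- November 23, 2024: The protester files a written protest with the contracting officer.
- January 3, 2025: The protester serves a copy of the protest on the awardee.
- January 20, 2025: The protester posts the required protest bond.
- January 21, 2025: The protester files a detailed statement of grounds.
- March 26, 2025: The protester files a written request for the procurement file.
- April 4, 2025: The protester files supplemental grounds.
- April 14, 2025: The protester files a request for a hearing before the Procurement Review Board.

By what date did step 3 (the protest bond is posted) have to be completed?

February 12, 2025

The protest is served on the awardee on January 3, 2025; the 15-day comment period therefore ends January 18, 2025, and step 3 runs from that date. 25 days after January 18, 2025 is February 12, 2025.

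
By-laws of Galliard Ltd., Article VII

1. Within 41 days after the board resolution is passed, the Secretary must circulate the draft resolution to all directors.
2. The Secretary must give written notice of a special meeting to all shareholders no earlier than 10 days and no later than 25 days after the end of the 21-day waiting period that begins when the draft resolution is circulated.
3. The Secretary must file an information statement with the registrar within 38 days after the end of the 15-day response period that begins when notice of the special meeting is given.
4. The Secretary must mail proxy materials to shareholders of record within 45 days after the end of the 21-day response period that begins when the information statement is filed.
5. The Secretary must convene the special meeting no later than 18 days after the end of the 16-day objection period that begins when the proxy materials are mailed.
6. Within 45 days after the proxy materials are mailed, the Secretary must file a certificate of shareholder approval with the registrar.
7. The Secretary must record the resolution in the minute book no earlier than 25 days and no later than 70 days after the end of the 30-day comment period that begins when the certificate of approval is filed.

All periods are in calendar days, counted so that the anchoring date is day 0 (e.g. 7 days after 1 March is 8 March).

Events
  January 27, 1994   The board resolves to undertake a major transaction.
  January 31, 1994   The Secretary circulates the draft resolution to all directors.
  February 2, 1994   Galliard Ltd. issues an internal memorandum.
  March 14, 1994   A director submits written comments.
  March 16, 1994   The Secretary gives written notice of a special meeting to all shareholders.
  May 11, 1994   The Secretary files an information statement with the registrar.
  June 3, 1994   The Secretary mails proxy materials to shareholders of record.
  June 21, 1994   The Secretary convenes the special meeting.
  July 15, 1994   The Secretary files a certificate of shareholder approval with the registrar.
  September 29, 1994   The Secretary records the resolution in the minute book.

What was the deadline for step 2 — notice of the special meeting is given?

The draft resolution is circulated on January 31, 1994; the 21-day waiting period therefore ends February 21, 1994, and step 2 runs from that date. The window is 10–25 days after February 21, 1994; it closes on March 18, 1994.

March 18, 1994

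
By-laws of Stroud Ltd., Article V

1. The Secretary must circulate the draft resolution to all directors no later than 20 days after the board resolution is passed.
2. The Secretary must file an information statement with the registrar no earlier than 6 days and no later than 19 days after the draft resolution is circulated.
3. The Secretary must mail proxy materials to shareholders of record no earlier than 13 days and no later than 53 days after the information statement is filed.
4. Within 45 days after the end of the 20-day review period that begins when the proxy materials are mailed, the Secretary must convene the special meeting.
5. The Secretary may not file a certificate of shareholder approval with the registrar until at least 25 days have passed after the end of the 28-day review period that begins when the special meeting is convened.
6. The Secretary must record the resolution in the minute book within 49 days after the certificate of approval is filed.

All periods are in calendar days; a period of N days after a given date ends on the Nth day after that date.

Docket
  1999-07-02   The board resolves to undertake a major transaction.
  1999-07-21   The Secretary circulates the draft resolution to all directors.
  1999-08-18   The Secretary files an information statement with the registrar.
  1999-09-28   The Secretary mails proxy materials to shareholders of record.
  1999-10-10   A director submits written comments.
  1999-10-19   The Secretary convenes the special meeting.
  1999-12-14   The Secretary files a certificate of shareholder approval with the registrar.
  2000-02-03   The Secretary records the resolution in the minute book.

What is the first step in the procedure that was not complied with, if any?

Step 2

Step 1 — counting 20 days from 1999-07-02 (when the board resolution is passed) gives a deadline of 1999-07-22; 1999-07-21 is within that limit.
Step 2 — 6 and 19 days from 1999-07-21 (when the draft resolution is circulated) are 1999-07-27 and 1999-08-09 respectively; 1999-08-18 is 9 days past the end of the window.
The analysis stops there.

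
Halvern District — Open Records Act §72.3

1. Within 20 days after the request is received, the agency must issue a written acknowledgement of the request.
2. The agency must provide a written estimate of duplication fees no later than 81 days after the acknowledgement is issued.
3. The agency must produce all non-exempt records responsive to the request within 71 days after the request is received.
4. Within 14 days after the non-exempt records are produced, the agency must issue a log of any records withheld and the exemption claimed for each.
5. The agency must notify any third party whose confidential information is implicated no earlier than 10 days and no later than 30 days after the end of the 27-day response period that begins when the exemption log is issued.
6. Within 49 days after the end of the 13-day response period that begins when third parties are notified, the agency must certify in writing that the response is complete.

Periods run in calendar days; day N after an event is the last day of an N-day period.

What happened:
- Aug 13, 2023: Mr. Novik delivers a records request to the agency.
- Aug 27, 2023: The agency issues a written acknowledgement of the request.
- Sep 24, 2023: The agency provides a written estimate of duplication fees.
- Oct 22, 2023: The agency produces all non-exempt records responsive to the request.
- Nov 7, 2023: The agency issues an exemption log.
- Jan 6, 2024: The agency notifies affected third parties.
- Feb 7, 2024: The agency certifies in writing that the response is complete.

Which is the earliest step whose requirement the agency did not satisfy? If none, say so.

Step 1: 20 days after Aug 13, 2023 (when the request is received) is Sep 2, 2023; done Aug 27, 2023 — timely.
Step 2: 81 days after Aug 27, 2023 (when the acknowledgement is issued) is Nov 16, 2023; Sep 24, 2023 is within that limit.
Step 3: 71 days after Aug 13, 2023 (when the request is received) is Oct 23, 2023; done Oct 22, 2023 — timely.
Step 4: 14 days after Oct 22, 2023 (when the non-exempt records are produced) is Nov 5, 2023; done Nov 7, 2023 — 2 days late.
That is the first point of non-compliance.

Step 4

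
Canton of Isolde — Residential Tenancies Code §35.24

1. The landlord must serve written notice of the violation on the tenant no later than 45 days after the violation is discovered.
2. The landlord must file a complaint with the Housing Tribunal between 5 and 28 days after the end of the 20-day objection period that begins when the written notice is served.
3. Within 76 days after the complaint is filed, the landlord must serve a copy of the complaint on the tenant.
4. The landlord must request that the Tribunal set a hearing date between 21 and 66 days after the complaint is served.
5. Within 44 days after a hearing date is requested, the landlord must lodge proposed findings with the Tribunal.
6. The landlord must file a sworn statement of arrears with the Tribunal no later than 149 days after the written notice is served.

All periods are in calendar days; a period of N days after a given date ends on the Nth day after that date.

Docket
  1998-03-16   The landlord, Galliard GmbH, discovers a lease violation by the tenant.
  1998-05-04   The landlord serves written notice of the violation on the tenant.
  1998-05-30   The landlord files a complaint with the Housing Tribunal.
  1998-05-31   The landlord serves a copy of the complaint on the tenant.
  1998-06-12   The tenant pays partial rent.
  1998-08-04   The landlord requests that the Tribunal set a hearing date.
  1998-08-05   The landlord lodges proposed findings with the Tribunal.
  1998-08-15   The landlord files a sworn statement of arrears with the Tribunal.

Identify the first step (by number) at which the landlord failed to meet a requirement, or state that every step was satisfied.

Step 1 — counting 45 days from 1998-03-16 (when the violation is discovered) gives a deadline of 1998-04-30; not done until 1998-05-04, 4 days after the deadline.

Step 1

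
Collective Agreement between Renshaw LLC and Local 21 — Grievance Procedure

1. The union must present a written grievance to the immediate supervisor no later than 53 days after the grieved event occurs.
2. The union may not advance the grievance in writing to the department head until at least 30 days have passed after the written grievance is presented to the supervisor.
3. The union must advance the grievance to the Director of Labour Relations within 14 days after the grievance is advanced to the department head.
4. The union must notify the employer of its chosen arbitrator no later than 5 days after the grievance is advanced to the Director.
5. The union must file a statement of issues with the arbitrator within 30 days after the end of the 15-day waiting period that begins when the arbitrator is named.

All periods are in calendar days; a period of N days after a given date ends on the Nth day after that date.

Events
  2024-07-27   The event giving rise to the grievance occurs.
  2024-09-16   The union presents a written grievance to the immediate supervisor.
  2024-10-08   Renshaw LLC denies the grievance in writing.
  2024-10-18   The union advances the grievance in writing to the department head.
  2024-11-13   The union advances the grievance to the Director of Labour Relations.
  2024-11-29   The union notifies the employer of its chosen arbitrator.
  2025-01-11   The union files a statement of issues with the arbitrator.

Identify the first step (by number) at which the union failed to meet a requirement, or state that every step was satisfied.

Step 1 — counting 53 days from 2024-07-27 (when the grieved event occurs) gives a deadline of 2024-09-18; done 2024-09-16 — timely.
Step 2 — must wait 30 days from 2024-09-16 (when the written grievance is presented to the supervisor), so not before 2024-10-16; done 2024-10-18 — permitted.
Step 3 — counting 14 days from 2024-10-18 (when the grievance is advanced to the department head) gives a deadline of 2024-11-01; not done until 2024-11-13, 12 days after the deadline.

Step 3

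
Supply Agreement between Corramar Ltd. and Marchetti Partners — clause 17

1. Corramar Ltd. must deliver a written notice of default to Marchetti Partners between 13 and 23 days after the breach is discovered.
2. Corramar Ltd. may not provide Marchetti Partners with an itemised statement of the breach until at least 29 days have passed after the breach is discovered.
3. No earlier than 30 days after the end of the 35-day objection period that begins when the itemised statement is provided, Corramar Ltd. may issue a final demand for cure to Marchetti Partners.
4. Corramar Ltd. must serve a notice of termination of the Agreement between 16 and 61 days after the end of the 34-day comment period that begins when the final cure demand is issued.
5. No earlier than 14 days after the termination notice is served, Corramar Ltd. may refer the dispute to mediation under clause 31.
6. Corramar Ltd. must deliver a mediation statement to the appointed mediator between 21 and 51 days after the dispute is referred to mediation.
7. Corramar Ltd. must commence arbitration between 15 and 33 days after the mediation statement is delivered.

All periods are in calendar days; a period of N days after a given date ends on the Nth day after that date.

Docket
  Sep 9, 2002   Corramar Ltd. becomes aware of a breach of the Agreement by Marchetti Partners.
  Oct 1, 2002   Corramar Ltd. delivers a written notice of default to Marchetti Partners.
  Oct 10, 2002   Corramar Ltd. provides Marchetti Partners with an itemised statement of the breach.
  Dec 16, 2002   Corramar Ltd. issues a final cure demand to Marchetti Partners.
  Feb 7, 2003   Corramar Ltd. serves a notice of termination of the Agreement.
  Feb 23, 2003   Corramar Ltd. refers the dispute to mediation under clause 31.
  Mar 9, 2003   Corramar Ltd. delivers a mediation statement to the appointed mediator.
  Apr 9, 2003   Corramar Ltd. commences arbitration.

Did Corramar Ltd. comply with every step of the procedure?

No

Step 1 — 13 and 23 days from Sep 9, 2002 (when the breach is discovered) are Sep 22, 2002 and Oct 2, 2002 respectively; Oct 1, 2002 falls inside that range.
Step 2 — must wait 29 days from Sep 9, 2002 (when the breach is discovered), so not before Oct 8, 2002; Oct 10, 2002 is on or after that date.
Step 3 — must wait 30 days from Nov 14, 2002 (end of the 35-day objection period, which began when the itemised statement is provided on Oct 10, 2002), so not before Dec 14, 2002; done Dec 16, 2002, after the minimum wait.
Step 4 — 16 and 61 days from Jan 19, 2003 (end of the 34-day comment period, which began when the final cure demand is issued on Dec 16, 2002) are Feb 4, 2003 and Mar 21, 2003 respectively; Feb 7, 2003 falls inside that range.
Step 5 — must wait 14 days from Feb 7, 2003 (when the termination notice is served), so not before Feb 21, 2003; done Feb 23, 2003 — permitted.
Step 6 — 21 and 51 days from Feb 23, 2003 (when the dispute is referred to mediation) are Mar 16, 2003 and Apr 15, 2003 respectively; done Mar 9, 2003 — 7 days before the window opened.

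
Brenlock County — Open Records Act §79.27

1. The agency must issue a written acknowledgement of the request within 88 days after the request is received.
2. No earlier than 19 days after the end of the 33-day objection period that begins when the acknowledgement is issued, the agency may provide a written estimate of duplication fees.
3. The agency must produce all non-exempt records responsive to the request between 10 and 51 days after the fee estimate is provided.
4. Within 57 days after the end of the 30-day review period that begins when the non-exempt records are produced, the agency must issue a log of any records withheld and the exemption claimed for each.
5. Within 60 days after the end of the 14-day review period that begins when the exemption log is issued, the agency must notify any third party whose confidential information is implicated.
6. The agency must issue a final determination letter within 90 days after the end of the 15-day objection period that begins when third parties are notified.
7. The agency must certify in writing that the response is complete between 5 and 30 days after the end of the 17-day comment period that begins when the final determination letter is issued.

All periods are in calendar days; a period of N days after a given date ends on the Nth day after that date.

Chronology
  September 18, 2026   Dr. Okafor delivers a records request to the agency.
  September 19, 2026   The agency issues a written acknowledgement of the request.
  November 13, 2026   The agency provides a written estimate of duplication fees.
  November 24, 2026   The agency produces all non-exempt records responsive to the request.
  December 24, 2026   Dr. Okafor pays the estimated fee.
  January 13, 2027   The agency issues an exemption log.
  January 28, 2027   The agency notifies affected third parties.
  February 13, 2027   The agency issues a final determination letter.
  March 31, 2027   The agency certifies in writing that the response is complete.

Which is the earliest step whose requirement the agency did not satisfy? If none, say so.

(1) due by September 18, 2026 + 88 days = December 15, 2026; September 19, 2026 is within that limit.
(2) permitted from October 22, 2026 + 19 days = November 10, 2026 onward; done November 13, 2026 — permitted.
(3) the permitted window runs from November 13, 2026 + 10 = November 23, 2026 to November 13, 2026 + 51 = January 3, 2027; done November 24, 2026, which is between those dates.
(4) due by December 24, 2026 + 57 days = February 19, 2027; completed January 13, 2027, before the deadline.
(5) due by January 27, 2027 + 60 days = March 28, 2027; done January 28, 2027 — timely.
(6) due by February 12, 2027 + 90 days = May 13, 2027; February 13, 2027 is within that limit.
(7) the permitted window runs from March 2, 2027 + 5 = March 7, 2027 to March 2, 2027 + 30 = April 1, 2027; done March 31, 2027 — within the window.

None — every step was satisfied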